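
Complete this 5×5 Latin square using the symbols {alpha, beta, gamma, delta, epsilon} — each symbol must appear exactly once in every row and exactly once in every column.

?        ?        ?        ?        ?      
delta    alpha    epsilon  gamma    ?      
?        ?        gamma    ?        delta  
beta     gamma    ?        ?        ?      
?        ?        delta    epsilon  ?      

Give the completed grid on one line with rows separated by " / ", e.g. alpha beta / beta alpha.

epsilon delta beta alpha gamma / delta alpha epsilon gamma beta / alpha epsilon gamma beta delta / beta gamma alpha delta epsilon / gamma beta delta epsilon alpha

Cell (r2,c5): row 2 has {alpha,gamma,delta,epsilon}; column 5 has {delta} → beta.
Cell (r4,c3): row 4 has {beta,gamma}; column 3 has {gamma,delta,epsilon} → alpha.
Cell (r4,c4): row 4 has {alpha,beta,gamma}; column 4 has {gamma,epsilon} → delta.
Cell (r4,c5): row 4 has {alpha,beta,gamma,delta}; column 5 has {beta,delta} → epsilon.
Cell (r5,c2): row 5 has {delta,epsilon}; column 2 has {alpha,gamma} → beta.
Cell (r1,c3): row 1 is empty so far; column 3 has {alpha,gamma,delta,epsilon} → beta.
Cell (r1,c4): row 1 has {beta}; column 4 has {gamma,delta,epsilon} → alpha.
Cell (r1,c5): row 1 has {alpha,beta}; column 5 has {beta,delta,epsilon} → gamma.
Cell (r3,c2): row 3 has {gamma,delta}; column 2 has {alpha,beta,gamma} → epsilon.
Cell (r3,c4): row 3 has {gamma,delta,epsilon}; column 4 has {alpha,gamma,delta,epsilon} → beta.
Cell (r5,c5): row 5 has {beta,delta,epsilon}; column 5 has {beta,gamma,delta,epsilon} → alpha.
Cell (r1,c1): row 1 has {alpha,beta,gamma}; column 1 has {beta,delta} → epsilon.
Cell (r1,c2): row 1 has {alpha,beta,gamma,epsilon}; column 2 has {alpha,beta,gamma,epsilon} → delta.
Cell (r3,c1): row 3 has {beta,gamma,delta,epsilon}; column 1 has {beta,delta,epsilon} → alpha.
Cell (r5,c1): row 5 has {alpha,beta,delta,epsilon}; column 1 has {alpha,beta,delta,epsilon} → gamma.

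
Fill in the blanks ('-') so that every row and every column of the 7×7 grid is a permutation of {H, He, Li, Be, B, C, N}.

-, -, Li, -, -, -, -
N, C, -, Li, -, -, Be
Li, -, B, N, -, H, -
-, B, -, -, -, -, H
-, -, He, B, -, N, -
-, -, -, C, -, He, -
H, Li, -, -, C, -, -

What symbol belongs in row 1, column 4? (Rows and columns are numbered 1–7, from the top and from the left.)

H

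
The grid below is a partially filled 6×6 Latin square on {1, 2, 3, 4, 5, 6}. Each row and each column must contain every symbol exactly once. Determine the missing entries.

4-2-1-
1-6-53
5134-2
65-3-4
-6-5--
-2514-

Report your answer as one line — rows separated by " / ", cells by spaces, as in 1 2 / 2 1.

row 1 has {1,2,4}; column 2 has {1,2,5,6} — only 3 is left for (r1,c2).
row 1 has {1,2,3,4}; column 4 has {1,3,4,5} — only 6 is left for (r1,c4).
row 1 has {1,2,3,4,6}; column 6 has {2,3,4} — only 5 is left for (r1,c6).
row 2 has {1,3,5,6}; column 2 has {1,2,3,5,6} — only 4 is left for (r2,c2).
row 2 has {1,3,4,5,6}; column 4 has {1,3,4,5,6} — only 2 is left for (r2,c4).
row 3 has {1,2,3,4,5}; column 5 has {1,4,5} — only 6 is left for (r3,c5).
row 4 has {3,4,5,6}; column 3 has {2,3,5,6} — only 1 is left for (r4,c3).
row 4 has {1,3,4,5,6}; column 5 has {1,4,5,6} — only 2 is left for (r4,c5).
row 5 has {5,6}; column 3 has {1,2,3,5,6} — only 4 is left for (r5,c3).
row 5 has {4,5,6}; column 5 has {1,2,4,5,6} — only 3 is left for (r5,c5).
row 5 has {3,4,5,6}; column 6 has {2,3,4,5} — only 1 is left for (r5,c6).
row 6 has {1,2,4,5}; column 1 has {1,4,5,6} — only 3 is left for (r6,c1).
row 6 has {1,2,3,4,5}; column 6 has {1,2,3,4,5} — only 6 is left for (r6,c6).
row 5 has {1,3,4,5,6}; column 1 has {1,3,4,5,6} — only 2 is left for (r5,c1).

4 3 2 6 1 5 / 1 4 6 2 5 3 / 5 1 3 4 6 2 / 6 5 1 3 2 4 / 2 6 4 5 3 1 / 3 2 5 1 4 6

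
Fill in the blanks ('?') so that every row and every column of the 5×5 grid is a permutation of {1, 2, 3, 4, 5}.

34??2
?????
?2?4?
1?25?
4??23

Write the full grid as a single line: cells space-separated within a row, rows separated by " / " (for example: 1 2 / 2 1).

Cell (r1,c4): row 1 has {2,3,4}; column 4 has {2,4,5} → 1.
Cell (r2,c4): row 2 is empty so far; column 4 has {1,2,4,5} → 3.
Cell (r3,c1): row 3 has {2,4}; column 1 has {1,3,4} → 5.
Cell (r3,c5): row 3 has {2,4,5}; column 5 has {2,3} → 1.
Cell (r4,c2): row 4 has {1,2,5}; column 2 has {2,4} → 3.
Cell (r4,c5): row 4 has {1,2,3,5}; column 5 has {1,2,3} → 4.
Cell (r1,c3): row 1 has {1,2,3,4}; column 3 has {2} → 5.
Cell (r2,c1): row 2 has {3}; column 1 has {1,3,4,5} → 2.
Cell (r2,c5): row 2 has {2,3}; column 5 has {1,2,3,4} → 5.
Cell (r3,c3): row 3 has {1,2,4,5}; column 3 has {2,5} → 3.
Cell (r5,c3): row 5 has {2,3,4}; column 3 has {2,3,5} → 1.
Cell (r2,c2): row 2 has {2,3,5}; column 2 has {2,3,4} → 1.
Cell (r2,c3): row 2 has {1,2,3,5}; column 3 has {1,2,3,5} → 4.
Cell (r5,c2): row 5 has {1,2,3,4}; column 2 has {1,2,3,4} → 5.

3 4 5 1 2 / 2 1 4 3 5 / 5 2 3 4 1 / 1 3 2 5 4 / 4 5 1 2 3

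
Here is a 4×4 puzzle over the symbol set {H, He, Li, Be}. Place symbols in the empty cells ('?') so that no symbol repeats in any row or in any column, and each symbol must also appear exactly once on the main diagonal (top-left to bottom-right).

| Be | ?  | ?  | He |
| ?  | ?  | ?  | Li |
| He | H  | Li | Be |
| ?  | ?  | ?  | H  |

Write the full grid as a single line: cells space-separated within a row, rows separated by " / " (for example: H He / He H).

Be Li H He / H He Be Li / He H Li Be / Li Be He H

Cell (r1,c2): row 1 has {He,Be}; column 2 has {H} → Li.
Cell (r1,c3): row 1 has {He,Li,Be}; column 3 has {Li} → H.
Cell (r2,c1): row 2 has {Li}; column 1 has {He,Be} → H.
Cell (r2,c2): row 2 has {H,Li}; column 2 has {H,Li}; the diagonal has {H,Li,Be} → He.
Cell (r2,c3): row 2 has {H,He,Li}; column 3 has {H,Li} → Be.
Cell (r4,c1): row 4 has {H}; column 1 has {H,He,Be} → Li.
Cell (r4,c2): row 4 has {H,Li}; column 2 has {H,He,Li} → Be.
Cell (r4,c3): row 4 has {H,Li,Be}; column 3 has {H,Li,Be} → He.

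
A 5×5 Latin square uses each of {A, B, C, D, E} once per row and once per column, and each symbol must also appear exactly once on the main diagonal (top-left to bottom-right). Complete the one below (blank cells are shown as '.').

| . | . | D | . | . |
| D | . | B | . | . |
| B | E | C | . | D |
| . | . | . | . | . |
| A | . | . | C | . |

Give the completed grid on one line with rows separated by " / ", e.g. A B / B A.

E C D B A / D A B E C / B E C A D / C B A D E / A D E C B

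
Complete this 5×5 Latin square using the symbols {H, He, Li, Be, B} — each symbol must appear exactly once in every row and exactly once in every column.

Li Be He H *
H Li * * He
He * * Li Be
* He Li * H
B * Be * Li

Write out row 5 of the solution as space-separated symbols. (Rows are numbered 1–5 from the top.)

row 1 has {H,He,Li,Be}; column 5 has {H,He,Li,Be} — only B is left for (r1,c5).
row 2 has {H,He,Li}; column 3 has {He,Li,Be} — only B is left for (r2,c3).
row 2 has {H,He,Li,B}; column 4 has {H,Li} — only Be is left for (r2,c4).
row 3 has {He,Li,Be}; column 3 has {He,Li,Be,B} — only H is left for (r3,c3).
row 4 has {H,He,Li}; column 1 has {H,He,Li,B} — only Be is left for (r4,c1).
row 4 has {H,He,Li,Be}; column 4 has {H,Li,Be} — only B is left for (r4,c4).
row 5 has {Li,Be,B}; column 2 has {He,Li,Be} — only H is left for (r5,c2).
row 5 has {H,Li,Be,B}; column 4 has {H,Li,Be,B} — only He is left for (r5,c4).

B H Be He Li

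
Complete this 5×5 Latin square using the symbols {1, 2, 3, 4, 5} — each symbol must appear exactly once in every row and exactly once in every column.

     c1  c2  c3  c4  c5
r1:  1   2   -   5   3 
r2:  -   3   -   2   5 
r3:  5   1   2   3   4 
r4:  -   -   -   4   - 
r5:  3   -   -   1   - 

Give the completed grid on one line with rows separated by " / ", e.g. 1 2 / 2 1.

1 2 4 5 3 / 4 3 1 2 5 / 5 1 2 3 4 / 2 5 3 4 1 / 3 4 5 1 2

(r1,c3) = 4
(r2,c1) = 4
(r2,c3) = 1
(r4,c1) = 2
(r4,c2) = 5
(r4,c3) = 3
(r4,c5) = 1
(r5,c2) = 4
(r5,c3) = 5
(r5,c5) = 2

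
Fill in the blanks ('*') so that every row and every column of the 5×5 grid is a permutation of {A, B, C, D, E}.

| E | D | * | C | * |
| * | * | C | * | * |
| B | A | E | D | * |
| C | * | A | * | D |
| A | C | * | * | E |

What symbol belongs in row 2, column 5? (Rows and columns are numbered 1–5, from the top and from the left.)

At row 1, column 3: row 1 has {C,D,E}; column 3 has {A,C,E}; that leaves B.
At row 1, column 5: row 1 has {B,C,D,E}; column 5 has {D,E}; that leaves A.
At row 2, column 1: row 2 has {C}; column 1 has {A,B,C,E}; that leaves D.
At row 2, column 5: row 2 has {C,D}; column 5 has {A,D,E}; that leaves B.

B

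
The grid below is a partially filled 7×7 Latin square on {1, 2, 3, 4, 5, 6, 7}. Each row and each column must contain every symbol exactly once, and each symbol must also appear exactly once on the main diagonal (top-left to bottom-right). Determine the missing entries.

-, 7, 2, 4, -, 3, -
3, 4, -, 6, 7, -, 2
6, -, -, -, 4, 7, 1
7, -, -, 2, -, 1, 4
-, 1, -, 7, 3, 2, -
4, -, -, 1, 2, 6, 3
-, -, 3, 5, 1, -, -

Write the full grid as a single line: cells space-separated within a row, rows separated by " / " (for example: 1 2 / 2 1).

row 2 has {2,3,4,6,7}; column 6 has {1,2,3,6,7} — only 5 is left for (r2,c6).
row 3 has {1,4,6,7}; column 3 has {2,3}; the diagonal has {2,3,4,6} — only 5 is left for (r3,c3).
row 3 has {1,4,5,6,7}; column 4 has {1,2,4,5,6,7} — only 3 is left for (r3,c4).
row 4 has {1,2,4,7}; column 3 has {2,3,5} — only 6 is left for (r4,c3).
row 4 has {1,2,4,6,7}; column 5 has {1,2,3,4,7} — only 5 is left for (r4,c5).
row 5 has {1,2,3,7}; column 1 has {3,4,6,7} — only 5 is left for (r5,c1).
row 5 has {1,2,3,5,7}; column 3 has {2,3,5,6} — only 4 is left for (r5,c3).
row 5 has {1,2,3,4,5,7}; column 7 has {1,2,3,4} — only 6 is left for (r5,c7).
row 6 has {1,2,3,4,6}; column 2 has {1,4,7} — only 5 is left for (r6,c2).
row 6 has {1,2,3,4,5,6}; column 3 has {2,3,4,5,6} — only 7 is left for (r6,c3).
row 7 has {1,3,5}; column 1 has {3,4,5,6,7} — only 2 is left for (r7,c1).
row 7 has {1,2,3,5}; column 2 has {1,4,5,7} — only 6 is left for (r7,c2).
row 7 has {1,2,3,5,6}; column 6 has {1,2,3,5,6,7} — only 4 is left for (r7,c6).
row 7 has {1,2,3,4,5,6}; column 7 has {1,2,3,4,6}; the diagonal has {2,3,4,5,6} — only 7 is left for (r7,c7).
row 1 has {2,3,4,7}; column 1 has {2,3,4,5,6,7}; the diagonal has {2,3,4,5,6,7} — only 1 is left for (r1,c1).
row 1 has {1,2,3,4,7}; column 5 has {1,2,3,4,5,7} — only 6 is left for (r1,c5).
row 1 has {1,2,3,4,6,7}; column 7 has {1,2,3,4,6,7} — only 5 is left for (r1,c7).
row 2 has {2,3,4,5,6,7}; column 3 has {2,3,4,5,6,7} — only 1 is left for (r2,c3).
row 3 has {1,3,4,5,6,7}; column 2 has {1,4,5,6,7} — only 2 is left for (r3,c2).
row 4 has {1,2,4,5,6,7}; column 2 has {1,2,4,5,6,7} — only 3 is left for (r4,c2).

1 7 2 4 6 3 5 / 3 4 1 6 7 5 2 / 6 2 5 3 4 7 1 / 7 3 6 2 5 1 4 / 5 1 4 7 3 2 6 / 4 5 7 1 2 6 3 / 2 6 3 5 1 4 7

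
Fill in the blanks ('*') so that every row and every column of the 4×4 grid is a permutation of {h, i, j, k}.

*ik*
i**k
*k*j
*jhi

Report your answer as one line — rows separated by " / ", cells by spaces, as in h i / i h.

row 1 has {i,k}; column 4 has {i,j,k} — only h is left for (r1,c4).
row 2 has {i,k}; column 2 has {i,j,k} — only h is left for (r2,c2).
row 2 has {h,i,k}; column 3 has {h,k} — only j is left for (r2,c3).
row 3 has {j,k}; column 1 has {i} — only h is left for (r3,c1).
row 3 has {h,j,k}; column 3 has {h,j,k} — only i is left for (r3,c3).
row 4 has {h,i,j}; column 1 has {h,i} — only k is left for (r4,c1).
row 1 has {h,i,k}; column 1 has {h,i,k} — only j is left for (r1,c1).

j i k h / i h j k / h k i j / k j h i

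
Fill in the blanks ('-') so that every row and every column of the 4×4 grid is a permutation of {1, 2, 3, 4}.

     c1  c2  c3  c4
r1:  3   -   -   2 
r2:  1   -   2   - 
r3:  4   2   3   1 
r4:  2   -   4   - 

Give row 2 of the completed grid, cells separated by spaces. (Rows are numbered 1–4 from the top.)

1 3 2 4

At row 1, column 3: row 1 has {2,3}; column 3 has {2,3,4}; that leaves 1.
At row 4, column 4: row 4 has {2,4}; column 4 has {1,2}; that leaves 3.
At row 1, column 2: row 1 has {1,2,3}; column 2 has {2}; that leaves 4.
At row 2, column 2: row 2 has {1,2}; column 2 has {2,4}; that leaves 3.
At row 2, column 4: row 2 has {1,2,3}; column 4 has {1,2,3}; that leaves 4.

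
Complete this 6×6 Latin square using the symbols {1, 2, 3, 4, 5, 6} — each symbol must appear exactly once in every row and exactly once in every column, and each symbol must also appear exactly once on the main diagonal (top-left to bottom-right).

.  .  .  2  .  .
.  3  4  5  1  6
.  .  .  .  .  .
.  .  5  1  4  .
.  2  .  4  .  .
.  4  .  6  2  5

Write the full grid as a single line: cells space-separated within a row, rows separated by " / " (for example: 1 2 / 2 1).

Cell (r2,c1): row 2 has {1,3,4,5,6}; column 1 is empty so far → 2.
Cell (r3,c4): row 3 is empty so far; column 4 has {1,2,4,5,6} → 3.
Cell (r4,c2): row 4 has {1,4,5}; column 2 has {2,3,4} → 6.
Cell (r5,c5): row 5 has {2,4}; column 5 has {1,2,4}; the diagonal has {1,3,5} → 6.
Cell (r1,c1): row 1 has {2}; column 1 has {2}; the diagonal has {1,3,5,6} → 4.
Cell (r3,c3): row 3 has {3}; column 3 has {4,5}; the diagonal has {1,3,4,5,6} → 2.
Cell (r3,c5): row 3 has {2,3}; column 5 has {1,2,4,6} → 5.
Cell (r4,c1): row 4 has {1,4,5,6}; column 1 has {2,4} → 3.
Cell (r4,c6): row 4 has {1,3,4,5,6}; column 6 has {5,6} → 2.
Cell (r6,c1): row 6 has {2,4,5,6}; column 1 has {2,3,4} → 1.
Cell (r6,c3): row 6 has {1,2,4,5,6}; column 3 has {2,4,5} → 3.
Cell (r1,c5): row 1 has {2,4}; column 5 has {1,2,4,5,6} → 3.
Cell (r1,c6): row 1 has {2,3,4}; column 6 has {2,5,6} → 1.
Cell (r3,c1): row 3 has {2,3,5}; column 1 has {1,2,3,4} → 6.
Cell (r3,c2): row 3 has {2,3,5,6}; column 2 has {2,3,4,6} → 1.
Cell (r3,c6): row 3 has {1,2,3,5,6}; column 6 has {1,2,5,6} → 4.
Cell (r5,c1): row 5 has {2,4,6}; column 1 has {1,2,3,4,6} → 5.
Cell (r5,c3): row 5 has {2,4,5,6}; column 3 has {2,3,4,5} → 1.
Cell (r5,c6): row 5 has {1,2,4,5,6}; column 6 has {1,2,4,5,6} → 3.
Cell (r1,c2): row 1 has {1,2,3,4}; column 2 has {1,2,3,4,6} → 5.
Cell (r1,c3): row 1 has {1,2,3,4,5}; column 3 has {1,2,3,4,5} → 6.

4 5 6 2 3 1 / 2 3 4 5 1 6 / 6 1 2 3 5 4 / 3 6 5 1 4 2 / 5 2 1 4 6 3 / 1 4 3 6 2 5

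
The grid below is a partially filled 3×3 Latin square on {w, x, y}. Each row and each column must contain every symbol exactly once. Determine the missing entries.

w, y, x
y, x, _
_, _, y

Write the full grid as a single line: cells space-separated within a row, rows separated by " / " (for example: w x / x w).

w y x / y x w / x w y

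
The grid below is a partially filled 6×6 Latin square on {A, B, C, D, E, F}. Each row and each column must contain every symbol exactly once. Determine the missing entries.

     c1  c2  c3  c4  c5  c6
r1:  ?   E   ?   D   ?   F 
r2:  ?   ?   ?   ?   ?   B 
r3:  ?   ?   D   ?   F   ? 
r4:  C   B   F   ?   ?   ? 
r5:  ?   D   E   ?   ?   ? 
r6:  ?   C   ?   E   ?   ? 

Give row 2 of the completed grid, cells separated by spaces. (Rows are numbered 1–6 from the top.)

D F A C E B

(r3,c2) = A
(r4,c4) = A
(r2,c2) = F
(r2,c4) = C
(r3,c4) = B
(r5,c4) = F
(r2,c3) = A
(r3,c1) = E
(r3,c6) = C
(r5,c6) = A
(r6,c3) = B
(r6,c6) = D
(r1,c3) = C
(r2,c1) = D
(r2,c5) = E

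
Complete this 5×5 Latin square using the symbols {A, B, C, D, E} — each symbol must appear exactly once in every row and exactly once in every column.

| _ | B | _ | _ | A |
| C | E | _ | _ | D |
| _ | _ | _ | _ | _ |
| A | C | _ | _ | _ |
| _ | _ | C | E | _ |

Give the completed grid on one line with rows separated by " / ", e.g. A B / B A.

E B D C A / C E A B D / B D E A C / A C B D E / D A C E B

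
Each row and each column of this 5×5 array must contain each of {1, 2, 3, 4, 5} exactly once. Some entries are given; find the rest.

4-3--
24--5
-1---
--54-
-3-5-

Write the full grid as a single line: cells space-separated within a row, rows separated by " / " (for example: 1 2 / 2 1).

4 5 3 1 2 / 2 4 1 3 5 / 5 1 4 2 3 / 3 2 5 4 1 / 1 3 2 5 4

At row 2, column 3: row 2 has {2,4,5}; column 3 has {3,5}; that leaves 1.
At row 2, column 4: row 2 has {1,2,4,5}; column 4 has {4,5}; that leaves 3.
At row 3, column 4: row 3 has {1}; column 4 has {3,4,5}; that leaves 2.
At row 4, column 2: row 4 has {4,5}; column 2 has {1,3,4}; that leaves 2.
At row 5, column 1: row 5 has {3,5}; column 1 has {2,4}; that leaves 1.
At row 1, column 2: row 1 has {3,4}; column 2 has {1,2,3,4}; that leaves 5.
At row 1, column 4: row 1 has {3,4,5}; column 4 has {2,3,4,5}; that leaves 1.
At row 1, column 5: row 1 has {1,3,4,5}; column 5 has {5}; that leaves 2.
At row 3, column 3: row 3 has {1,2}; column 3 has {1,3,5}; that leaves 4.
At row 3, column 5: row 3 has {1,2,4}; column 5 has {2,5}; that leaves 3.
At row 4, column 1: row 4 has {2,4,5}; column 1 has {1,2,4}; that leaves 3.
At row 4, column 5: row 4 has {2,3,4,5}; column 5 has {2,3,5}; that leaves 1.
At row 5, column 3: row 5 has {1,3,5}; column 3 has {1,3,4,5}; that leaves 2.
At row 5, column 5: row 5 has {1,2,3,5}; column 5 has {1,2,3,5}; that leaves 4.
At row 3, column 1: row 3 has {1,2,3,4}; column 1 has {1,2,3,4}; that leaves 5.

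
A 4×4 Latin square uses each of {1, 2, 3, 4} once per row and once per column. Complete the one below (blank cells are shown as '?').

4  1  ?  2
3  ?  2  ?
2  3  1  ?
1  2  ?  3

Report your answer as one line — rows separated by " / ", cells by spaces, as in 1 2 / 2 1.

4 1 3 2 / 3 4 2 1 / 2 3 1 4 / 1 2 4 3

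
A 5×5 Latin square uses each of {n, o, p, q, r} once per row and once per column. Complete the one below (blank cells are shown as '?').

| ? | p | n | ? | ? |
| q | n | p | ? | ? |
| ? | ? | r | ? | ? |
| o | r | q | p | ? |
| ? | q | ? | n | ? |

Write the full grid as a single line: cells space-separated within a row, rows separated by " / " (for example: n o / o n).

(r1,c1): row 1 has {n,p}; column 1 has {o,q}, so it must be r.
(r3,c2): row 3 has {r}; column 2 has {n,p,q,r}, so it must be o.
(r3,c4): row 3 has {o,r}; column 4 has {n,p}, so it must be q.
(r4,c5): row 4 has {o,p,q,r}; column 5 is empty so far, so it must be n.
(r5,c1): row 5 has {n,q}; column 1 has {o,q,r}, so it must be p.
(r5,c3): row 5 has {n,p,q}; column 3 has {n,p,q,r}, so it must be o.
(r5,c5): row 5 has {n,o,p,q}; column 5 has {n}, so it must be r.
(r1,c4): row 1 has {n,p,r}; column 4 has {n,p,q}, so it must be o.
(r1,c5): row 1 has {n,o,p,r}; column 5 has {n,r}, so it must be q.
(r2,c4): row 2 has {n,p,q}; column 4 has {n,o,p,q}, so it must be r.
(r2,c5): row 2 has {n,p,q,r}; column 5 has {n,q,r}, so it must be o.
(r3,c1): row 3 has {o,q,r}; column 1 has {o,p,q,r}, so it must be n.
(r3,c5): row 3 has {n,o,q,r}; column 5 has {n,o,q,r}, so it must be p.

r p n o q / q n p r o / n o r q p / o r q p n / p q o n r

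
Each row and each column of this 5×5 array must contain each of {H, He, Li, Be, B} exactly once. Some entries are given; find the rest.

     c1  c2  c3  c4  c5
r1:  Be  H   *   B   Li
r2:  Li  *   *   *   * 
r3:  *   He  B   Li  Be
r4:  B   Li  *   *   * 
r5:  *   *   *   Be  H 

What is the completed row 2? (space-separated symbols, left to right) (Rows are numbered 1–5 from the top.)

(r1,c3) = He
(r3,c1) = H
(r4,c5) = He
(r5,c1) = He
(r5,c2) = B
(r5,c3) = Li
(r2,c2) = Be
(r2,c3) = H
(r2,c4) = He
(r2,c5) = B

Li Be H He B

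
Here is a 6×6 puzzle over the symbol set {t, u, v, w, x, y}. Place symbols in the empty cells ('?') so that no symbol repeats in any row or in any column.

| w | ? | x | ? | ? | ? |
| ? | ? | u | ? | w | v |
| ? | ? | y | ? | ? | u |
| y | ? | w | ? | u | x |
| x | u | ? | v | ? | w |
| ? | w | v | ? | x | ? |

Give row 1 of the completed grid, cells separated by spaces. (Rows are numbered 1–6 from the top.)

w t x u v y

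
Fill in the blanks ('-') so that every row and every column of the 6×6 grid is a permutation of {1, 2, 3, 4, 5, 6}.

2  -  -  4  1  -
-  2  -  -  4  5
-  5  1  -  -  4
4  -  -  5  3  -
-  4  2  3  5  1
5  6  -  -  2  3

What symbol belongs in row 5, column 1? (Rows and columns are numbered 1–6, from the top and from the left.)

(r1,c2) = 3
(r1,c6) = 6
(r3,c5) = 6
(r4,c2) = 1
(r4,c3) = 6
(r4,c6) = 2
(r5,c1) = 6

6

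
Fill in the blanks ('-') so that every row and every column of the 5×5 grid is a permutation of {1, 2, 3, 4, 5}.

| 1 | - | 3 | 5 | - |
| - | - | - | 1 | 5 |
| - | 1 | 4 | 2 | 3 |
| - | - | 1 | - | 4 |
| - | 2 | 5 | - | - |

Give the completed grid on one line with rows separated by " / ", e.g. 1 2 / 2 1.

Cell (r1,c2): row 1 has {1,3,5}; column 2 has {1,2} → 4.
Cell (r1,c5): row 1 has {1,3,4,5}; column 5 has {3,4,5} → 2.
Cell (r2,c2): row 2 has {1,5}; column 2 has {1,2,4} → 3.
Cell (r2,c3): row 2 has {1,3,5}; column 3 has {1,3,4,5} → 2.
Cell (r3,c1): row 3 has {1,2,3,4}; column 1 has {1} → 5.
Cell (r4,c2): row 4 has {1,4}; column 2 has {1,2,3,4} → 5.
Cell (r4,c4): row 4 has {1,4,5}; column 4 has {1,2,5} → 3.
Cell (r5,c4): row 5 has {2,5}; column 4 has {1,2,3,5} → 4.
Cell (r5,c5): row 5 has {2,4,5}; column 5 has {2,3,4,5} → 1.
Cell (r2,c1): row 2 has {1,2,3,5}; column 1 has {1,5} → 4.
Cell (r4,c1): row 4 has {1,3,4,5}; column 1 has {1,4,5} → 2.
Cell (r5,c1): row 5 has {1,2,4,5}; column 1 has {1,2,4,5} → 3.

1 4 3 5 2 / 4 3 2 1 5 / 5 1 4 2 3 / 2 5 1 3 4 / 3 2 5 4 1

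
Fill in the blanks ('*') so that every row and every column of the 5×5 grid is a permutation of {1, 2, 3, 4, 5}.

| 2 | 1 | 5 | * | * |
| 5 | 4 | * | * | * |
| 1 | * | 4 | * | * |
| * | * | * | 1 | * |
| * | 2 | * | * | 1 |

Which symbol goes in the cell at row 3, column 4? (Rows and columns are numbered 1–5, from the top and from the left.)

2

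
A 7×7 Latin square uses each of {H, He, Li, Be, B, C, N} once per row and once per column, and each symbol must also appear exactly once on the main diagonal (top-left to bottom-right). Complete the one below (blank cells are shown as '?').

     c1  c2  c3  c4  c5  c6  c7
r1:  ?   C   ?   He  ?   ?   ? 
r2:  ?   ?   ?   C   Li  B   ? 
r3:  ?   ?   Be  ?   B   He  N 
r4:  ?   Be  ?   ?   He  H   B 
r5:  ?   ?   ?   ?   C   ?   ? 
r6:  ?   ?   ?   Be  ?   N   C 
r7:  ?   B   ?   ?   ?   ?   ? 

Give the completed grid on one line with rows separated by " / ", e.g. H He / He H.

At row 4, column 4: row 4 has {H,He,Be,B}; column 4 has {He,Be,C}; the diagonal has {Be,C,N}; that leaves Li.
At row 6, column 5: row 6 has {Be,C,N}; column 5 has {He,Li,B,C}; that leaves H.
At row 3, column 4: row 3 has {He,Be,B,N}; column 4 has {He,Li,Be,C}; that leaves H.
At row 7, column 4: row 7 has {B}; column 4 has {H,He,Li,Be,C}; that leaves N.
At row 7, column 5: row 7 has {B,N}; column 5 has {H,He,Li,B,C}; that leaves Be.
At row 1, column 5: row 1 has {He,C}; column 5 has {H,He,Li,Be,B,C}; that leaves N.
At row 3, column 2: row 3 has {H,He,Be,B,N}; column 2 has {Be,B,C}; that leaves Li.
At row 5, column 4: row 5 has {C}; column 4 has {H,He,Li,Be,C,N}; that leaves B.
At row 6, column 2: row 6 has {H,Be,C,N}; column 2 has {Li,Be,B,C}; that leaves He.
At row 2, column 2: row 2 has {Li,B,C}; column 2 has {He,Li,Be,B,C}; the diagonal has {Li,Be,C,N}; that leaves H.
At row 3, column 1: row 3 has {H,He,Li,Be,B,N}; column 1 is empty so far; that leaves C.
At row 4, column 1: row 4 has {H,He,Li,Be,B}; column 1 has {C}; that leaves N.
At row 4, column 3: row 4 has {H,He,Li,Be,B,N}; column 3 has {Be}; that leaves C.
At row 5, column 2: row 5 has {B,C}; column 2 has {H,He,Li,Be,B,C}; that leaves N.
At row 7, column 7: row 7 has {Be,B,N}; column 7 has {B,C,N}; the diagonal has {H,Li,Be,C,N}; that leaves He.
At row 1, column 1: row 1 has {He,C,N}; column 1 has {C,N}; the diagonal has {H,He,Li,Be,C,N}; that leaves B.
At row 2, column 7: row 2 has {H,Li,B,C}; column 7 has {He,B,C,N}; that leaves Be.
At row 6, column 1: row 6 has {H,He,Be,C,N}; column 1 has {B,C,N}; that leaves Li.
At row 6, column 3: row 6 has {H,He,Li,Be,C,N}; column 3 has {Be,C}; that leaves B.
At row 7, column 1: row 7 has {He,Be,B,N}; column 1 has {Li,B,C,N}; that leaves H.
At row 7, column 3: row 7 has {H,He,Be,B,N}; column 3 has {Be,B,C}; that leaves Li.
At row 7, column 6: row 7 has {H,He,Li,Be,B,N}; column 6 has {H,He,B,N}; that leaves C.
At row 1, column 3: row 1 has {He,B,C,N}; column 3 has {Li,Be,B,C}; that leaves H.
At row 1, column 7: row 1 has {H,He,B,C,N}; column 7 has {He,Be,B,C,N}; that leaves Li.
At row 2, column 1: row 2 has {H,Li,Be,B,C}; column 1 has {H,Li,B,C,N}; that leaves He.
At row 2, column 3: row 2 has {H,He,Li,Be,B,C}; column 3 has {H,Li,Be,B,C}; that leaves N.
At row 5, column 1: row 5 has {B,C,N}; column 1 has {H,He,Li,B,C,N}; that leaves Be.
At row 5, column 3: row 5 has {Be,B,C,N}; column 3 has {H,Li,Be,B,C,N}; that leaves He.
At row 5, column 6: row 5 has {He,Be,B,C,N}; column 6 has {H,He,B,C,N}; that leaves Li.
At row 5, column 7: row 5 has {He,Li,Be,B,C,N}; column 7 has {He,Li,Be,B,C,N}; that leaves H.
At row 1, column 6: row 1 has {H,He,Li,B,C,N}; column 6 has {H,He,Li,B,C,N}; that leaves Be.

B C H He N Be Li / He H N C Li B Be / C Li Be H B He N / N Be C Li He H B / Be N He B C Li H / Li He B Be H N C / H B Li N Be C He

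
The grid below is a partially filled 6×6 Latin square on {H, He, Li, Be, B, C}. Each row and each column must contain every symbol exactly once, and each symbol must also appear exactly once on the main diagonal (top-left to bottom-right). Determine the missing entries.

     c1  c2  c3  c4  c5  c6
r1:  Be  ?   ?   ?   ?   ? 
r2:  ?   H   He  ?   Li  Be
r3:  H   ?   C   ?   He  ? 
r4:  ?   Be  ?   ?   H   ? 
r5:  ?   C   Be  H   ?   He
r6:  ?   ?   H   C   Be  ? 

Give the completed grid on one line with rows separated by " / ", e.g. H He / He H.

Be He B Li C H / C H He B Li Be / H Li C Be He B / B Be Li He H C / Li C Be H B He / He B H C Be Li

(r2,c4) = B
(r5,c5) = B
(r6,c6) = Li
(r1,c5) = C
(r2,c1) = C
(r3,c6) = B
(r4,c4) = He
(r4,c6) = C
(r5,c1) = Li
(r1,c4) = Li
(r1,c6) = H
(r3,c2) = Li
(r3,c4) = Be
(r4,c1) = B
(r4,c3) = Li
(r6,c1) = He
(r6,c2) = B
(r1,c2) = He
(r1,c3) = B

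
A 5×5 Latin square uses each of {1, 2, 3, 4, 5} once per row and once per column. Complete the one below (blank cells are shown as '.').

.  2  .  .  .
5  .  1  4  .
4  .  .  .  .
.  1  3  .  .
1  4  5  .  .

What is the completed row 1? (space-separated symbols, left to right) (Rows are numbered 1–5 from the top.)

3 2 4 1 5

At row 1, column 1: row 1 has {2}; column 1 has {1,4,5}; that leaves 3.
At row 1, column 3: row 1 has {2,3}; column 3 has {1,3,5}; that leaves 4.
At row 2, column 2: row 2 has {1,4,5}; column 2 has {1,2,4}; that leaves 3.
At row 2, column 5: row 2 has {1,3,4,5}; column 5 is empty so far; that leaves 2.
At row 3, column 2: row 3 has {4}; column 2 has {1,2,3,4}; that leaves 5.
At row 3, column 3: row 3 has {4,5}; column 3 has {1,3,4,5}; that leaves 2.
At row 4, column 1: row 4 has {1,3}; column 1 has {1,3,4,5}; that leaves 2.
At row 4, column 4: row 4 has {1,2,3}; column 4 has {4}; that leaves 5.
At row 4, column 5: row 4 has {1,2,3,5}; column 5 has {2}; that leaves 4.
At row 5, column 5: row 5 has {1,4,5}; column 5 has {2,4}; that leaves 3.
At row 1, column 4: row 1 has {2,3,4}; column 4 has {4,5}; that leaves 1.
At row 1, column 5: row 1 has {1,2,3,4}; column 5 has {2,3,4}; that leaves 5.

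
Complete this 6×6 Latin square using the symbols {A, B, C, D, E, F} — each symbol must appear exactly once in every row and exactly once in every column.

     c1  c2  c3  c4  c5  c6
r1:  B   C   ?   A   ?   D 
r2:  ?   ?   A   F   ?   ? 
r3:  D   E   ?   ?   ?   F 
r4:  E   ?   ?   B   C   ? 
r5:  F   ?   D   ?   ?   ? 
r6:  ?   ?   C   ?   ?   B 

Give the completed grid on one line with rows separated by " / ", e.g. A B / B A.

(r2,c1): row 2 has {A,F}; column 1 has {B,D,E,F}, so it must be C.
(r2,c6): row 2 has {A,C,F}; column 6 has {B,D,F}, so it must be E.
(r3,c3): row 3 has {D,E,F}; column 3 has {A,C,D}, so it must be B.
(r3,c4): row 3 has {B,D,E,F}; column 4 has {A,B,F}, so it must be C.
(r3,c5): row 3 has {B,C,D,E,F}; column 5 has {C}, so it must be A.
(r4,c3): row 4 has {B,C,E}; column 3 has {A,B,C,D}, so it must be F.
(r4,c6): row 4 has {B,C,E,F}; column 6 has {B,D,E,F}, so it must be A.
(r5,c4): row 5 has {D,F}; column 4 has {A,B,C,F}, so it must be E.
(r5,c5): row 5 has {D,E,F}; column 5 has {A,C}, so it must be B.
(r5,c6): row 5 has {B,D,E,F}; column 6 has {A,B,D,E,F}, so it must be C.
(r6,c1): row 6 has {B,C}; column 1 has {B,C,D,E,F}, so it must be A.
(r6,c4): row 6 has {A,B,C}; column 4 has {A,B,C,E,F}, so it must be D.
(r1,c3): row 1 has {A,B,C,D}; column 3 has {A,B,C,D,F}, so it must be E.
(r1,c5): row 1 has {A,B,C,D,E}; column 5 has {A,B,C}, so it must be F.
(r2,c5): row 2 has {A,C,E,F}; column 5 has {A,B,C,F}, so it must be D.
(r4,c2): row 4 has {A,B,C,E,F}; column 2 has {C,E}, so it must be D.
(r5,c2): row 5 has {B,C,D,E,F}; column 2 has {C,D,E}, so it must be A.
(r6,c2): row 6 has {A,B,C,D}; column 2 has {A,C,D,E}, so it must be F.
(r6,c5): row 6 has {A,B,C,D,F}; column 5 has {A,B,C,D,F}, so it must be E.
(r2,c2): row 2 has {A,C,D,E,F}; column 2 has {A,C,D,E,F}, so it must be B.

B C E A F D / C B A F D E / D E B C A F / E D F B C A / F A D E B C / A F C D E B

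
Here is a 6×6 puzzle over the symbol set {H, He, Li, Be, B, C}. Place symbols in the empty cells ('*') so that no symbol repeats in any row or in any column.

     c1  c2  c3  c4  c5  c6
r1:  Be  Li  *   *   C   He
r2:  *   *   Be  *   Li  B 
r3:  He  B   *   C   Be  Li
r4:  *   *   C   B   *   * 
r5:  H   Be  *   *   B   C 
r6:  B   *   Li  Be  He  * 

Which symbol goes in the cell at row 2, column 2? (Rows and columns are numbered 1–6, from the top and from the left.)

Cell (r1,c4): row 1 has {He,Li,Be,C}; column 4 has {Be,B,C} → H.
Cell (r2,c1): row 2 has {Li,Be,B}; column 1 has {H,He,Be,B} → C.
Cell (r2,c4): row 2 has {Li,Be,B,C}; column 4 has {H,Be,B,C} → He.
Cell (r3,c3): row 3 has {He,Li,Be,B,C}; column 3 has {Li,Be,C} → H.
Cell (r4,c1): row 4 has {B,C}; column 1 has {H,He,Be,B,C} → Li.
Cell (r4,c5): row 4 has {Li,B,C}; column 5 has {He,Li,Be,B,C} → H.
Cell (r4,c6): row 4 has {H,Li,B,C}; column 6 has {He,Li,B,C} → Be.
Cell (r5,c3): row 5 has {H,Be,B,C}; column 3 has {H,Li,Be,C} → He.
Cell (r5,c4): row 5 has {H,He,Be,B,C}; column 4 has {H,He,Be,B,C} → Li.
Cell (r6,c6): row 6 has {He,Li,Be,B}; column 6 has {He,Li,Be,B,C} → H.
Cell (r1,c3): row 1 has {H,He,Li,Be,C}; column 3 has {H,He,Li,Be,C} → B.
Cell (r2,c2): row 2 has {He,Li,Be,B,C}; column 2 has {Li,Be,B} → H.

H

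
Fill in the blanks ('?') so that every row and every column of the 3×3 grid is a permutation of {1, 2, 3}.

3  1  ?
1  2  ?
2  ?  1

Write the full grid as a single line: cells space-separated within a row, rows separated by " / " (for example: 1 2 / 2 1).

3 1 2 / 1 2 3 / 2 3 1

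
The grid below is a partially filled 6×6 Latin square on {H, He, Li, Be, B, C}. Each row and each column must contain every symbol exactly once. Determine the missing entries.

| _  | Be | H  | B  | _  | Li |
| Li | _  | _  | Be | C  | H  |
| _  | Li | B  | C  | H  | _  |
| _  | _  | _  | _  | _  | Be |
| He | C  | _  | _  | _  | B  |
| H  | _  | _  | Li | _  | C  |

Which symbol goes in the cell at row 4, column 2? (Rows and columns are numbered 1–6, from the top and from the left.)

(r1,c1) = C
(r1,c5) = He
(r2,c3) = He
(r3,c1) = Be
(r3,c6) = He
(r4,c1) = B
(r4,c5) = Li
(r5,c4) = H
(r5,c5) = Be
(r6,c3) = Be
(r6,c5) = B
(r2,c2) = B
(r4,c3) = C
(r4,c4) = He
(r5,c3) = Li
(r6,c2) = He
(r4,c2) = H

H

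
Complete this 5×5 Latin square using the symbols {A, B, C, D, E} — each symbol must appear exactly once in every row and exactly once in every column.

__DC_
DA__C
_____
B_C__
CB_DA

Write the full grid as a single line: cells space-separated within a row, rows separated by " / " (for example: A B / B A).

(r1,c2) = E
(r1,c5) = B
(r4,c2) = D
(r4,c5) = E
(r5,c3) = E
(r1,c1) = A
(r2,c3) = B
(r2,c4) = E
(r3,c1) = E
(r3,c2) = C
(r3,c3) = A
(r3,c4) = B
(r3,c5) = D
(r4,c4) = A

A E D C B / D A B E C / E C A B D / B D C A E / C B E D A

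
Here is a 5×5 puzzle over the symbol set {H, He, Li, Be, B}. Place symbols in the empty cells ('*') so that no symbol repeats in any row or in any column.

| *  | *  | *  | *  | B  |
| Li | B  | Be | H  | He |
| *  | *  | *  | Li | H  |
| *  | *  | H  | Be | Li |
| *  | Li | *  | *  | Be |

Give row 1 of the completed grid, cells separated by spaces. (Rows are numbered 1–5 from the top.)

Be H Li He B

(r1,c4) = He
(r4,c2) = He
(r5,c4) = B
(r1,c3) = Li
(r3,c2) = Be
(r4,c1) = B
(r5,c3) = He
(r1,c2) = H
(r3,c1) = He
(r3,c3) = B
(r5,c1) = H
(r1,c1) = Be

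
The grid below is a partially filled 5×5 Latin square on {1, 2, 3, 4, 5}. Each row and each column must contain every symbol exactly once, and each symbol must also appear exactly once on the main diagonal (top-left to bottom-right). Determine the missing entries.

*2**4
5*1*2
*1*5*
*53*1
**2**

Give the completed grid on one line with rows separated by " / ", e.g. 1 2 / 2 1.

1 2 5 3 4 / 5 3 1 4 2 / 2 1 4 5 3 / 4 5 3 2 1 / 3 4 2 1 5

(r1,c3) = 5
(r3,c3) = 4
(r3,c5) = 3
(r4,c4) = 2
(r5,c5) = 5
(r2,c2) = 3
(r2,c4) = 4
(r3,c1) = 2
(r4,c1) = 4
(r5,c2) = 4
(r1,c1) = 1
(r1,c4) = 3
(r5,c1) = 3
(r5,c4) = 1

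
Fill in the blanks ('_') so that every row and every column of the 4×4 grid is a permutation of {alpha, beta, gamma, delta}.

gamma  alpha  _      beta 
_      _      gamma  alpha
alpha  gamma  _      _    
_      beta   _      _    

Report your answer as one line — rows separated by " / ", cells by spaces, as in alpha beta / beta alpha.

(r1,c3): row 1 has {alpha,beta,gamma}; column 3 has {gamma}, so it must be delta.
(r2,c2): row 2 has {alpha,gamma}; column 2 has {alpha,beta,gamma}, so it must be delta.
(r3,c3): row 3 has {alpha,gamma}; column 3 has {gamma,delta}, so it must be beta.
(r3,c4): row 3 has {alpha,beta,gamma}; column 4 has {alpha,beta}, so it must be delta.
(r4,c1): row 4 has {beta}; column 1 has {alpha,gamma}, so it must be delta.
(r4,c3): row 4 has {beta,delta}; column 3 has {beta,gamma,delta}, so it must be alpha.
(r4,c4): row 4 has {alpha,beta,delta}; column 4 has {alpha,beta,delta}, so it must be gamma.
(r2,c1): row 2 has {alpha,gamma,delta}; column 1 has {alpha,gamma,delta}, so it must be beta.

gamma alpha delta beta / beta delta gamma alpha / alpha gamma beta delta / delta beta alpha gamma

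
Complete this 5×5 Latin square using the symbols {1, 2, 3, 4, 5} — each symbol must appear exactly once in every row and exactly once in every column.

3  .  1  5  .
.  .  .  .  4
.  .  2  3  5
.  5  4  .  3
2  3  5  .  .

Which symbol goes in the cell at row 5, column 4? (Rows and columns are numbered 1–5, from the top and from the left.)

(r1,c5) = 2
(r2,c3) = 3
(r4,c1) = 1
(r4,c4) = 2
(r5,c5) = 1
(r1,c2) = 4
(r2,c1) = 5
(r2,c4) = 1
(r3,c1) = 4
(r3,c2) = 1
(r5,c4) = 4

4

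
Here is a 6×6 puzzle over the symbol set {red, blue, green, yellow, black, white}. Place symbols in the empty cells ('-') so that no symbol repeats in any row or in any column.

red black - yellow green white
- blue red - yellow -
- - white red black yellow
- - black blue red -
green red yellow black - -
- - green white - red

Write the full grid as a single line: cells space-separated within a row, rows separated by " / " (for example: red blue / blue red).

At row 1, column 3: row 1 has {red,green,yellow,black,white}; column 3 has {red,green,yellow,black,white}; that leaves blue.
At row 2, column 4: row 2 has {red,blue,yellow}; column 4 has {red,blue,yellow,black,white}; that leaves green.
At row 2, column 6: row 2 has {red,blue,green,yellow}; column 6 has {red,yellow,white}; that leaves black.
At row 3, column 1: row 3 has {red,yellow,black,white}; column 1 has {red,green}; that leaves blue.
At row 3, column 2: row 3 has {red,blue,yellow,black,white}; column 2 has {red,blue,black}; that leaves green.
At row 4, column 6: row 4 has {red,blue,black}; column 6 has {red,yellow,black,white}; that leaves green.
At row 5, column 6: row 5 has {red,green,yellow,black}; column 6 has {red,green,yellow,black,white}; that leaves blue.
At row 6, column 2: row 6 has {red,green,white}; column 2 has {red,blue,green,black}; that leaves yellow.
At row 6, column 5: row 6 has {red,green,yellow,white}; column 5 has {red,green,yellow,black}; that leaves blue.
At row 2, column 1: row 2 has {red,blue,green,yellow,black}; column 1 has {red,blue,green}; that leaves white.
At row 4, column 1: row 4 has {red,blue,green,black}; column 1 has {red,blue,green,white}; that leaves yellow.
At row 4, column 2: row 4 has {red,blue,green,yellow,black}; column 2 has {red,blue,green,yellow,black}; that leaves white.
At row 5, column 5: row 5 has {red,blue,green,yellow,black}; column 5 has {red,blue,green,yellow,black}; that leaves white.
At row 6, column 1: row 6 has {red,blue,green,yellow,white}; column 1 has {red,blue,green,yellow,white}; that leaves black.

red black blue yellow green white / white blue red green yellow black / blue green white red black yellow / yellow white black blue red green / green red yellow black white blue / black yellow green white blue red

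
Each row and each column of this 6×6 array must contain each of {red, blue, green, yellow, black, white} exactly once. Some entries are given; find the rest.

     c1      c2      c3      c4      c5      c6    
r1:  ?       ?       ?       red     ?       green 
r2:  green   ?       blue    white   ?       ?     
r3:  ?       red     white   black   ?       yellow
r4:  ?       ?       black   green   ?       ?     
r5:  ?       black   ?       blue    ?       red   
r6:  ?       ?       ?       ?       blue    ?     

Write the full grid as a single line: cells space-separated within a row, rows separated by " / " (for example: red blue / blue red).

row 1 has {red,green}; column 3 has {blue,black,white} — only yellow is left for (r1,c3).
row 2 has {blue,green,white}; column 2 has {red,black} — only yellow is left for (r2,c2).
row 2 has {blue,green,yellow,white}; column 6 has {red,green,yellow} — only black is left for (r2,c6).
row 3 has {red,yellow,black,white}; column 1 has {green} — only blue is left for (r3,c1).
row 3 has {red,blue,yellow,black,white}; column 5 has {blue} — only green is left for (r3,c5).
row 5 has {red,blue,black}; column 3 has {blue,yellow,black,white} — only green is left for (r5,c3).
row 6 has {blue}; column 3 has {blue,green,yellow,black,white} — only red is left for (r6,c3).
row 6 has {red,blue}; column 4 has {red,blue,green,black,white} — only yellow is left for (r6,c4).
row 6 has {red,blue,yellow}; column 6 has {red,green,yellow,black} — only white is left for (r6,c6).
row 2 has {blue,green,yellow,black,white}; column 5 has {blue,green} — only red is left for (r2,c5).
row 4 has {green,black}; column 6 has {red,green,yellow,black,white} — only blue is left for (r4,c6).
row 6 has {red,blue,yellow,white}; column 1 has {blue,green} — only black is left for (r6,c1).
row 6 has {red,blue,yellow,black,white}; column 2 has {red,yellow,black} — only green is left for (r6,c2).
row 1 has {red,green,yellow}; column 1 has {blue,green,black} — only white is left for (r1,c1).
row 1 has {red,green,yellow,white}; column 2 has {red,green,yellow,black} — only blue is left for (r1,c2).
row 1 has {red,blue,green,yellow,white}; column 5 has {red,blue,green} — only black is left for (r1,c5).
row 4 has {blue,green,black}; column 2 has {red,blue,green,yellow,black} — only white is left for (r4,c2).
row 4 has {blue,green,black,white}; column 5 has {red,blue,green,black} — only yellow is left for (r4,c5).
row 5 has {red,blue,green,black}; column 1 has {blue,green,black,white} — only yellow is left for (r5,c1).
row 5 has {red,blue,green,yellow,black}; column 5 has {red,blue,green,yellow,black} — only white is left for (r5,c5).
row 4 has {blue,green,yellow,black,white}; column 1 has {blue,green,yellow,black,white} — only red is left for (r4,c1).

white blue yellow red black green / green yellow blue white red black / blue red white black green yellow / red white black green yellow blue / yellow black green blue white red / black green red yellow blue white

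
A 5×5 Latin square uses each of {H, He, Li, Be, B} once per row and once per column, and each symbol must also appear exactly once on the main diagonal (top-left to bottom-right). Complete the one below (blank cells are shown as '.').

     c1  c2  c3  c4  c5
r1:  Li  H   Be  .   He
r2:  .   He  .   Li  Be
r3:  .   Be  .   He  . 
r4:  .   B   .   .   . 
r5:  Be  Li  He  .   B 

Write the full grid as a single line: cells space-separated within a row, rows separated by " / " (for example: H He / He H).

(r1,c4) = B
(r3,c3) = H
(r3,c5) = Li
(r4,c3) = Li
(r4,c4) = Be
(r4,c5) = H
(r5,c4) = H
(r2,c3) = B
(r3,c1) = B
(r4,c1) = He
(r2,c1) = H

Li H Be B He / H He B Li Be / B Be H He Li / He B Li Be H / Be Li He H B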